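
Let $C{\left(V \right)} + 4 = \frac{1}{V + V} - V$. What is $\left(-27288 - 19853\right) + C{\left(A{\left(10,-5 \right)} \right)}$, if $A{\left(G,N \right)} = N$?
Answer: $- \frac{471401}{10} \approx -47140.0$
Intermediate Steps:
$C{\left(V \right)} = -4 + \frac{1}{2 V} - V$ ($C{\left(V \right)} = -4 - \left(V - \frac{1}{V + V}\right) = -4 - \left(V - \frac{1}{2 V}\right) = -4 + \frac{1}{2 V} - V$)
$\left(-27288 - 19853\right) + C{\left(A{\left(10,-5 \right)} \right)} = \left(-27288 - 19853\right) - \left(-1 + \frac{1}{10}\right) = -47141 + \left(-4 + \frac{1}{2} \left(- \frac{1}{5}\right) + 5\right) = -47141 - - \frac{9}{10} = -47141 + \frac{9}{10} = - \frac{471401}{10}$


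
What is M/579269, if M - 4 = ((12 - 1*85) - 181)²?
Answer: 64520/579269 ≈ 0.11138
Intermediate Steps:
M = 64520 (M = 4 + ((12 - 1*85) - 181)² = 4 + ((12 - 85) - 181)² = 4 + (-73 - 181)² = 4 + (-254)² = 4 + 64516 = 64520)
M/579269 = 64520/579269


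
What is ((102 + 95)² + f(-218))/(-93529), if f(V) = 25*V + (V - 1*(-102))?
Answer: -33243/93529 ≈ -0.35543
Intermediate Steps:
f(V) = 102 + 26*V (f(V) = 25*V + (V + 102) = 25*V + (102 + V) = 102 + 26*V)
((102 + 95)² + f(-218))/(-93529) = ((102 + 95)² + (102 + 26*(-218)))/(-93529) = (197² + (102 - 5668))*(-1/93529) = (38809 - 5566)*(-1/93529) = 33243*(-1/93529) = -33243/93529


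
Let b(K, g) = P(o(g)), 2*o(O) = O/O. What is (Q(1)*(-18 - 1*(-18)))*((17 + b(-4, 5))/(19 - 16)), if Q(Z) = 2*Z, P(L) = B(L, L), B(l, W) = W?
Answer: 0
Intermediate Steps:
o(O) = ½ (o(O) = (O/O)/2 = (½)*1 = ½)
P(L) = L
b(K, g) = ½
(Q(1)*(-18 - 1*(-18)))*((17 + b(-4, 5))/(19 - 16)) = ((2*1)*(-18 - 1*(-18)))*((17 + ½)/(19 - 16)) = (2*(-18 + 18))*((35/2)/3) = (2*0)*((35/2)*(⅓)) = 0*(35/6) = 0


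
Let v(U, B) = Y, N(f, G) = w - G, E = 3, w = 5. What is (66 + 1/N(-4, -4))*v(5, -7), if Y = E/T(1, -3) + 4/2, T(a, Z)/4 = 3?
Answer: 595/4 ≈ 148.75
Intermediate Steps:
T(a, Z) = 12 (T(a, Z) = 4*3 = 12)
Y = 9/4 (Y = 3/12 + 4/2 = 3*(1/12) + 4*(½) = ¼ + 2 = 9/4 ≈ 2.2500)
N(f, G) = 5 - G
v(U, B) = 9/4
(66 + 1/N(-4, -4))*v(5, -7) = (66 + 1/(5 - 1*(-4)))*(9/4) = (66 + 1/(5 + 4))*(9/4) = (66 + 1/9)*(9/4) = (66 + ⅑)*(9/4) = (595/9)*(9/4) = 595/4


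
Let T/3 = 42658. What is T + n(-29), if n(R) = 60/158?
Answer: 10109976/79 ≈ 1.2797e+5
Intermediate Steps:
T = 127974 (T = 3*42658 = 127974)
n(R) = 30/79 (n(R) = 60*(1/158) = 30/79)
T + n(-29) = 127974 + 30/79 = 10109976/79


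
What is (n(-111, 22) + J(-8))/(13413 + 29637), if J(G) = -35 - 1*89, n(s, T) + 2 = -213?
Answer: -113/14350 ≈ -0.0078746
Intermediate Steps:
n(s, T) = -215 (n(s, T) = -2 - 213 = -215)
J(G) = -124 (J(G) = -35 - 89 = -124)
(n(-111, 22) + J(-8))/(13413 + 29637) = (-215 - 124)/(13413 + 29637) = -339/43050 = -339*1/43050 = -113/14350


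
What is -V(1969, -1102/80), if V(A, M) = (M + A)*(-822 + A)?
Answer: -89705723/40 ≈ -2.2426e+6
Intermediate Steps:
V(A, M) = (-822 + A)*(A + M) (V(A, M) = (A + M)*(-822 + A) = (-822 + A)*(A + M))
-V(1969, -1102/80) = -(1969² - 822*1969 - (-905844)/80 + 1969*(-1102/80)) = -(3876961 - 1618518 - (-905844)/80 + 1969*(-1102*1/80)) = -(3876961 - 1618518 - 822*(-551/40) + 1969*(-551/40)) = -(3876961 - 1618518 + 226461/20 - 1084919/40) = -1*89705723/40 = -89705723/40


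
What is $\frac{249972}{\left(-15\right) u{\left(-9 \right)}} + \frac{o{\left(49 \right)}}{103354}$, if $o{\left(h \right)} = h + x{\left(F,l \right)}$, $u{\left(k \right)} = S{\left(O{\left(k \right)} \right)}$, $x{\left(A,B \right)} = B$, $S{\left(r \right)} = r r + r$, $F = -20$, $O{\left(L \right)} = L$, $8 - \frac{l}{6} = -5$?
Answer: $- \frac{538238936}{2325465} \approx -231.45$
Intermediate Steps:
$l = 78$ ($l = 48 - -30 = 48 + 30 = 78$)
$S{\left(r \right)} = r + r^{2}$ ($S{\left(r \right)} = r^{2} + r = r + r^{2}$)
$u{\left(k \right)} = k \left(1 + k\right)$
$o{\left(h \right)} = 78 + h$ ($o{\left(h \right)} = h + 78 = 78 + h$)
$\frac{249972}{\left(-15\right) u{\left(-9 \right)}} + \frac{o{\left(49 \right)}}{103354} = \frac{249972}{\left(-15\right) \left(- 9 \left(1 - 9\right)\right)} + \frac{78 + 49}{103354} = \frac{249972}{\left(-15\right) \left(\left(-9\right) \left(-8\right)\right)} + 127 \cdot \frac{1}{103354} = \frac{249972}{\left(-15\right) 72} + \frac{127}{103354} = \frac{249972}{-1080} + \frac{127}{103354} = 249972 \left(- \frac{1}{1080}\right) + \frac{127}{103354} = - \frac{20831}{90} + \frac{127}{103354} = - \frac{538238936}{2325465}$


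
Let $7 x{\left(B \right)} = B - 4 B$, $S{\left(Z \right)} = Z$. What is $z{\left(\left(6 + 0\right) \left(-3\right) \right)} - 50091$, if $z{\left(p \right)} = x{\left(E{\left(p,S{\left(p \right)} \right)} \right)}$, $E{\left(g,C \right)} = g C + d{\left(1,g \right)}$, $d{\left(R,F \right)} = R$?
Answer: $- \frac{351612}{7} \approx -50230.0$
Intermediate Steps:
$E{\left(g,C \right)} = 1 + C g$ ($E{\left(g,C \right)} = g C + 1 = C g + 1 = 1 + C g$)
$x{\left(B \right)} = - \frac{3 B}{7}$ ($x{\left(B \right)} = \frac{B - 4 B}{7} = \frac{\left(-3\right) B}{7} = - \frac{3 B}{7}$)
$z{\left(p \right)} = - \frac{3}{7} - \frac{3 p^{2}}{7}$ ($z{\left(p \right)} = - \frac{3 \left(1 + p p\right)}{7} = - \frac{3 \left(1 + p^{2}\right)}{7} = - \frac{3}{7} - \frac{3 p^{2}}{7}$)
$z{\left(\left(6 + 0\right) \left(-3\right) \right)} - 50091 = \left(- \frac{3}{7} - \frac{3 \left(\left(6 + 0\right) \left(-3\right)\right)^{2}}{7}\right) - 50091 = \left(- \frac{3}{7} - \frac{3 \left(6 \left(-3\right)\right)^{2}}{7}\right) - 50091 = \left(- \frac{3}{7} - \frac{3 \left(-18\right)^{2}}{7}\right) - 50091 = \left(- \frac{3}{7} - \frac{972}{7}\right) - 50091 = - \frac{975}{7} - 50091 = - \frac{351612}{7}$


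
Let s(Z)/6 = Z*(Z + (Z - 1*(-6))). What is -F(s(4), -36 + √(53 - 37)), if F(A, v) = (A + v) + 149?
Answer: -453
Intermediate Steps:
s(Z) = 6*Z*(6 + 2*Z) (s(Z) = 6*(Z*(Z + (Z - 1*(-6)))) = 6*(Z*(Z + (Z + 6))) = 6*(Z*(Z + (6 + Z))) = 6*(Z*(6 + 2*Z)) = 6*Z*(6 + 2*Z))
F(A, v) = 149 + A + v
-F(s(4), -36 + √(53 - 37)) = -(149 + 12*4*(3 + 4) + (-36 + √(53 - 37))) = -(149 + 12*4*7 + (-36 + √16)) = -(149 + 336 + (-36 + 4)) = -(149 + 336 - 32) = -1*453 = -453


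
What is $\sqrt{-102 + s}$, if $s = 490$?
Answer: $2 \sqrt{97} \approx 19.698$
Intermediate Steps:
$\sqrt{-102 + s} = \sqrt{-102 + 490} = \sqrt{388} = 2 \sqrt{97}$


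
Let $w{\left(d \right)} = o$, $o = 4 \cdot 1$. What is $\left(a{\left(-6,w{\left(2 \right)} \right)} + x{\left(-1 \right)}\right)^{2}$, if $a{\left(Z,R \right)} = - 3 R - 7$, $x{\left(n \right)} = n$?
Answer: $400$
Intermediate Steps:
$o = 4$
$w{\left(d \right)} = 4$
$a{\left(Z,R \right)} = -7 - 3 R$
$\left(a{\left(-6,w{\left(2 \right)} \right)} + x{\left(-1 \right)}\right)^{2} = \left(\left(-7 - 12\right) - 1\right)^{2} = \left(-19 - 1\right)^{2} = \left(-20\right)^{2} = 400$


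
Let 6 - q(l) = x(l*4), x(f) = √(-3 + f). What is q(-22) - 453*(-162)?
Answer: 73392 - I*√91 ≈ 73392.0 - 9.5394*I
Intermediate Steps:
q(l) = 6 - √(-3 + 4*l) (q(l) = 6 - √(-3 + l*4) = 6 - √(-3 + 4*l))
q(-22) - 453*(-162) = (6 - √(-3 + 4*(-22))) - 453*(-162) = (6 - √(-3 - 88)) + 73386 = (6 - √(-91)) + 73386 = (6 - I*√91) + 73386 = 73392 - I*√91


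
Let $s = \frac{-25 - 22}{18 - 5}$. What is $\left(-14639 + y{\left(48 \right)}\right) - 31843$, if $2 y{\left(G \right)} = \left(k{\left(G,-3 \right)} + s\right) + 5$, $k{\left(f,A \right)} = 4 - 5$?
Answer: $- \frac{1208527}{26} \approx -46482.0$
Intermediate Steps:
$s = - \frac{47}{13} \approx -3.6154$
$k{\left(f,A \right)} = -1$
$y{\left(G \right)} = \frac{5}{26}$ ($y{\left(G \right)} = \frac{\left(-1 - \frac{47}{13}\right) + 5}{2} = \frac{- \frac{60}{13} + 5}{2} = \frac{1}{2} \cdot \frac{5}{13} = \frac{5}{26}$)
$\left(-14639 + y{\left(48 \right)}\right) - 31843 = \left(-14639 + \frac{5}{26}\right) - 31843 = - \frac{380609}{26} - 31843 = - \frac{1208527}{26}$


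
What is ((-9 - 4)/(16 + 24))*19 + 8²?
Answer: 2313/40 ≈ 57.825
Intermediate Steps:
((-9 - 4)/(16 + 24))*19 + 8² = -13/40*19 + 64 = -247/40 + 64 = 2313/40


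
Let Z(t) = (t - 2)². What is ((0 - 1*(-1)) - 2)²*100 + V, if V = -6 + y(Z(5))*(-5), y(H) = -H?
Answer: 139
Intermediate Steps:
Z(t) = (-2 + t)²
V = 39 (V = -6 - (-2 + 5)²*(-5) = -6 - 1*3²*(-5) = -6 - 1*9*(-5) = -6 - 9*(-5) = -6 + 45 = 39)
((0 - 1*(-1)) - 2)²*100 + V = ((0 - 1*(-1)) - 2)²*100 + 39 = ((0 + 1) - 2)²*100 + 39 = (1 - 2)²*100 + 39 = (-1)²*100 + 39 = 1*100 + 39 = 100 + 39 = 139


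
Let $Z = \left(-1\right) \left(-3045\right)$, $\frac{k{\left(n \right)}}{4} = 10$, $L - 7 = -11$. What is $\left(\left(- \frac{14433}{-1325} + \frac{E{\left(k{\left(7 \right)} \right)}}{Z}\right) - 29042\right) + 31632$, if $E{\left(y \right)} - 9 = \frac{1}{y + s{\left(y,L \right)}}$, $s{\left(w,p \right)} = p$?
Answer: $\frac{75554202217}{29049300} \approx 2600.9$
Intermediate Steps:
$L = -4$ ($L = 7 - 11 = -4$)
$k{\left(n \right)} = 40$ ($k{\left(n \right)} = 4 \cdot 10 = 40$)
$E{\left(y \right)} = 9 + \frac{1}{-4 + y}$ ($E{\left(y \right)} = 9 + \frac{1}{y - 4} = 9 + \frac{1}{-4 + y}$)
$Z = 3045$
$\left(\left(- \frac{14433}{-1325} + \frac{E{\left(k{\left(7 \right)} \right)}}{Z}\right) - 29042\right) + 31632 = \left(\left(- \frac{14433}{-1325} + \frac{\frac{1}{-4 + 40} \left(-35 + 9 \cdot 40\right)}{3045}\right) - 29042\right) + 31632 = \left(\left(\left(-14433\right) \left(- \frac{1}{1325}\right) + \frac{-35 + 360}{36} \cdot \frac{1}{3045}\right) - 29042\right) + 31632 = \left(\left(\frac{14433}{1325} + \frac{1}{36} \cdot 325 \cdot \frac{1}{3045}\right) - 29042\right) + 31632 = \left(\left(\frac{14433}{1325} + \frac{325}{36} \cdot \frac{1}{3045}\right) - 29042\right) + 31632 = \left(\left(\frac{14433}{1325} + \frac{65}{21924}\right) - 29042\right) + 31632 = \left(\frac{316515217}{29049300} - 29042\right) + 31632 = - \frac{843333255383}{29049300} + 31632 = \frac{75554202217}{29049300}$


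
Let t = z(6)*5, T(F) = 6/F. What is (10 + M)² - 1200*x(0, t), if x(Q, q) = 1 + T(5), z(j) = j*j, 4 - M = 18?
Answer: -2624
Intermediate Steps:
M = -14 (M = 4 - 1*18 = 4 - 18 = -14)
z(j) = j²
t = 180 (t = 6²*5 = 36*5 = 180)
x(Q, q) = 11/5 (x(Q, q) = 1 + 6/5 = 11/5)
(10 + M)² - 1200*x(0, t) = (10 - 14)² - 1200*11/5 = (-4)² - 2640 = 16 - 2640 = -2624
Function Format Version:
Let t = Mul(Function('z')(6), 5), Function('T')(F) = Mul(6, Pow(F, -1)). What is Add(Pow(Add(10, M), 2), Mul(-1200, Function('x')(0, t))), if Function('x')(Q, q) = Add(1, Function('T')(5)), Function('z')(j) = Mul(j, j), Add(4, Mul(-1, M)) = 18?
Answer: -2624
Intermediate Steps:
M = -14 (M = Add(4, Mul(-1, 18)) = Add(4, -18) = -14)
Function('z')(j) = Pow(j, 2)
t = 180 (t = Mul(Pow(6, 2), 5) = Mul(36, 5) = 180)
Function('x')(Q, q) = Rational(11, 5) (Function('x')(Q, q) = Add(1, Mul(6, Pow(5, -1))) = Add(1, Mul(6, Rational(1, 5))) = Add(1, Rational(6, 5)) = Rational(11, 5))
Add(Pow(Add(10, M), 2), Mul(-1200, Function('x')(0, t))) = Add(Pow(Add(10, -14), 2), Mul(-1200, Rational(11, 5))) = Add(Pow(-4, 2), -2640) = Add(16, -2640) = -2624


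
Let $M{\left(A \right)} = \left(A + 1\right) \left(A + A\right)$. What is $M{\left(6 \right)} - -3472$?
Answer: $3556$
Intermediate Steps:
$M{\left(A \right)} = 2 A \left(1 + A\right)$ ($M{\left(A \right)} = \left(1 + A\right) 2 A = 2 A \left(1 + A\right)$)
$M{\left(6 \right)} - -3472 = 2 \cdot 6 \left(1 + 6\right) - -3472 = 2 \cdot 6 \cdot 7 + 3472 = 84 + 3472 = 3556$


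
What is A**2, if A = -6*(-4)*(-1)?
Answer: 576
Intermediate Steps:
A = -24 (A = 24*(-1) = -24)
A**2 = (-24)**2 = 576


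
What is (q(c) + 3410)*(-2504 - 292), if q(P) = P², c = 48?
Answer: -15976344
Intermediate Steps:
(q(c) + 3410)*(-2504 - 292) = (48² + 3410)*(-2504 - 292) = (2304 + 3410)*(-2796) = 5714*(-2796) = -15976344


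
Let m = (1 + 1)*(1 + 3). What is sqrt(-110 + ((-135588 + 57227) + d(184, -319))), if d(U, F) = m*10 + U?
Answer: I*sqrt(78207) ≈ 279.66*I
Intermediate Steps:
m = 8 (m = 2*4 = 8)
d(U, F) = 80 + U (d(U, F) = 8*10 + U = 80 + U)
sqrt(-110 + ((-135588 + 57227) + d(184, -319))) = sqrt(-110 + ((-135588 + 57227) + (80 + 184))) = sqrt(-110 + (-78361 + 264)) = sqrt(-110 - 78097) = sqrt(-78207) = I*sqrt(78207)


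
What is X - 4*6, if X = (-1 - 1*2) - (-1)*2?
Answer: -25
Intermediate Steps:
X = -1 (X = (-1 - 2) - 1*(-2) = -3 + 2 = -1)
X - 4*6 = -1 - 4*6 = -1 - 24 = -25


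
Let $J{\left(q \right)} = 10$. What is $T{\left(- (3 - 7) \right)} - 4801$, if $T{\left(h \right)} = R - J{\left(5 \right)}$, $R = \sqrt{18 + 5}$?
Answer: $-4811 + \sqrt{23} \approx -4806.2$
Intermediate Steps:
$R = \sqrt{23} \approx 4.7958$
$T{\left(h \right)} = -10 + \sqrt{23}$ ($T{\left(h \right)} = \sqrt{23} - 10 = -10 + \sqrt{23}$)
$T{\left(- (3 - 7) \right)} - 4801 = \left(-10 + \sqrt{23}\right) - 4801 = -4811 + \sqrt{23}$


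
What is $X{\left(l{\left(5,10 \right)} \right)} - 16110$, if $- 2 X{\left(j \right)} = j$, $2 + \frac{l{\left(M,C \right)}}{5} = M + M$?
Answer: $-16130$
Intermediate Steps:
$l{\left(M,C \right)} = -10 + 10 M$ ($l{\left(M,C \right)} = -10 + 5 \left(M + M\right) = -10 + 5 \cdot 2 M = -10 + 10 M$)
$X{\left(j \right)} = - \frac{j}{2}$
$X{\left(l{\left(5,10 \right)} \right)} - 16110 = - \frac{-10 + 10 \cdot 5}{2} - 16110 = - \frac{-10 + 50}{2} - 16110 = \left(- \frac{1}{2}\right) 40 - 16110 = -20 - 16110 = -16130$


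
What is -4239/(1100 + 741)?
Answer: -4239/1841 ≈ -2.3026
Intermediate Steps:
-4239/(1100 + 741) = -4239/1841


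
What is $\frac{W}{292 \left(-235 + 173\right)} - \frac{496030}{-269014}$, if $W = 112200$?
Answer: $- \frac{1325202730}{304389341} \approx -4.3536$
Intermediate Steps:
$\frac{W}{292 \left(-235 + 173\right)} - \frac{496030}{-269014} = \frac{112200}{292 \left(-235 + 173\right)} - \frac{496030}{-269014} = \frac{112200}{292 \left(-62\right)} - - \frac{248015}{134507} = \frac{112200}{-18104} + \frac{248015}{134507} = 112200 \left(- \frac{1}{18104}\right) + \frac{248015}{134507} = - \frac{14025}{2263} + \frac{248015}{134507} = - \frac{1325202730}{304389341}$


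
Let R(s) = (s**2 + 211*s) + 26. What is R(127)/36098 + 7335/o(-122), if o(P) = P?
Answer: -129769343/2201978 ≈ -58.933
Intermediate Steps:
R(s) = 26 + s**2 + 211*s
R(127)/36098 + 7335/o(-122) = (26 + 127**2 + 211*127)/36098 + 7335/(-122) = (26 + 16129 + 26797)*(1/36098) + 7335*(-1/122) = 42952*(1/36098) - 7335/122 = 21476/18049 - 7335/122 = -129769343/2201978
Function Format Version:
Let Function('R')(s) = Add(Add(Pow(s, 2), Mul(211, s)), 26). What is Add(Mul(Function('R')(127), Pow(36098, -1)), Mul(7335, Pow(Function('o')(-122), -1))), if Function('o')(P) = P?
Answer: Rational(-129769343, 2201978) ≈ -58.933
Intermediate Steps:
Function('R')(s) = Add(26, Pow(s, 2), Mul(211, s))
Add(Mul(Function('R')(127), Pow(36098, -1)), Mul(7335, Pow(Function('o')(-122), -1))) = Add(Mul(Add(26, Pow(127, 2), Mul(211, 127)), Pow(36098, -1)), Mul(7335, Pow(-122, -1))) = Add(Mul(Add(26, 16129, 26797), Rational(1, 36098)), Mul(7335, Rational(-1, 122))) = Add(Mul(42952, Rational(1, 36098)), Rational(-7335, 122)) = Add(Rational(21476, 18049), Rational(-7335, 122)) = Rational(-129769343, 2201978)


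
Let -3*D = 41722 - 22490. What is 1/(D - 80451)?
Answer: -3/260585 ≈ -1.1513e-5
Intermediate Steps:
D = -19232/3 (D = -(41722 - 22490)/3 = -⅓*19232 = -19232/3 ≈ -6410.7)
1/(D - 80451) = 1/(-19232/3 - 80451) = 1/(-260585/3) = -3/260585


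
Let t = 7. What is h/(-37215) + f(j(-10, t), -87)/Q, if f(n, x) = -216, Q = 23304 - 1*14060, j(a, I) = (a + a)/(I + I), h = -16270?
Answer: 7118072/17200773 ≈ 0.41382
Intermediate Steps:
j(a, I) = a/I (j(a, I) = (2*a)/((2*I)) = (2*a)*(1/(2*I)) = a/I)
Q = 9244 (Q = 23304 - 14060 = 9244)
h/(-37215) + f(j(-10, t), -87)/Q = -16270/(-37215) - 216/9244 = -16270*(-1/37215) - 216*1/9244 = 3254/7443 - 54/2311 = 7118072/17200773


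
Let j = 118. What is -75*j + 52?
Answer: -8798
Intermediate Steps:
-75*j + 52 = -75*118 + 52 = -8850 + 52 = -8798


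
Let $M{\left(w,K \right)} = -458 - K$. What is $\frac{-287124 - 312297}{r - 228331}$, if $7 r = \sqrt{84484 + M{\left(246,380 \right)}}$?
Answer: $\frac{6706453421199}{2554617148843} + \frac{12587841 \sqrt{9294}}{2554617148843} \approx 2.6257$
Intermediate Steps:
$r = \frac{3 \sqrt{9294}}{7}$ ($r = \frac{\sqrt{84484 - 838}}{7} = \frac{\sqrt{83646}}{7} = \frac{3 \sqrt{9294}}{7} \approx 41.317$)
$\frac{-287124 - 312297}{r - 228331} = \frac{-287124 - 312297}{\frac{3 \sqrt{9294}}{7} - 228331} = - \frac{599421}{-228331 + \frac{3 \sqrt{9294}}{7}}$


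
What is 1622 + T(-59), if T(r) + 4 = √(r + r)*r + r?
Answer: 1559 - 59*I*√118 ≈ 1559.0 - 640.9*I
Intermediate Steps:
T(r) = -4 + r + √2*r^(3/2) (T(r) = -4 + (√(r + r)*r + r) = -4 + (√(2*r)*r + r) = -4 + ((√2*√r)*r + r) = -4 + (√2*r^(3/2) + r) = -4 + (r + √2*r^(3/2)) = -4 + r + √2*r^(3/2))
1622 + T(-59) = 1622 + (-4 - 59 + √2*(-59)^(3/2)) = 1622 + (-4 - 59 + √2*(-59*I*√59)) = 1622 + (-4 - 59 - 59*I*√118) = 1622 + (-63 - 59*I*√118) = 1559 - 59*I*√118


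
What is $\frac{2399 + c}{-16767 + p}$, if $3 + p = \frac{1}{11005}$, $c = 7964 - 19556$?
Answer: $\frac{101168965}{184553849} \approx 0.54818$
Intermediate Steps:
$c = -11592$
$p = - \frac{33014}{11005}$ ($p = -3 + \frac{1}{11005} = - \frac{33014}{11005} \approx -2.9999$)
$\frac{2399 + c}{-16767 + p} = \frac{2399 - 11592}{-16767 - \frac{33014}{11005}} = - \frac{9193}{- \frac{184553849}{11005}} = \left(-9193\right) \left(- \frac{11005}{184553849}\right) = \frac{101168965}{184553849}$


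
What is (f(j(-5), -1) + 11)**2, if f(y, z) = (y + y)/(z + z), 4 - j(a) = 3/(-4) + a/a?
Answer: 841/16 ≈ 52.563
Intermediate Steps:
j(a) = 15/4 (j(a) = 4 - (3/(-4) + a/a) = 4 - (3*(-1/4) + 1) = 4 - (-3/4 + 1) = 4 - 1*1/4 = 4 - 1/4 = 15/4)
f(y, z) = y/z (f(y, z) = (2*y)/((2*z)) = (2*y)*(1/(2*z)) = y/z)
(f(j(-5), -1) + 11)**2 = ((15/4)/(-1) + 11)**2 = ((15/4)*(-1) + 11)**2 = (-15/4 + 11)**2 = (29/4)**2 = 841/16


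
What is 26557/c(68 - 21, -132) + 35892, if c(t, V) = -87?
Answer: 3096047/87 ≈ 35587.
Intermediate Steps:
26557/c(68 - 21, -132) + 35892 = 26557/(-87) + 35892 = 26557*(-1/87) + 35892 = -26557/87 + 35892 = 3096047/87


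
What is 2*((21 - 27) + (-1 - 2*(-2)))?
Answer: -6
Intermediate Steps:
2*((21 - 27) + (-1 - 2*(-2))) = 2*(-6 + (-1 + 4)) = 2*(-6 + 3) = 2*(-3) = -6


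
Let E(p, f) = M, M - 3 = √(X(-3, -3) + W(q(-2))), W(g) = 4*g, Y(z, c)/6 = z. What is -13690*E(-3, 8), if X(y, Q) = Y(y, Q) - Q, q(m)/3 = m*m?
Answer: -41070 - 13690*√33 ≈ -1.1971e+5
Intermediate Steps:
q(m) = 3*m² (q(m) = 3*(m*m) = 3*m²)
Y(z, c) = 6*z
X(y, Q) = -Q + 6*y (X(y, Q) = 6*y - Q = -Q + 6*y)
M = 3 + √33 (M = 3 + √((-1*(-3) + 6*(-3)) + 4*(3*(-2)²)) = 3 + √((3 - 18) + 4*(3*4)) = 3 + √(-15 + 4*12) = 3 + √(-15 + 48) = 3 + √33 ≈ 8.7446)
E(p, f) = 3 + √33
-13690*E(-3, 8) = -13690*(3 + √33) = -41070 - 13690*√33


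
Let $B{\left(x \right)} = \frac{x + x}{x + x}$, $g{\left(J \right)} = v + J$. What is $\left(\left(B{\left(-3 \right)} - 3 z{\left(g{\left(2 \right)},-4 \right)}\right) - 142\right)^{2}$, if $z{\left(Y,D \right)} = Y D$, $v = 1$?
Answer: $11025$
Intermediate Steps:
$g{\left(J \right)} = 1 + J$
$z{\left(Y,D \right)} = D Y$
$B{\left(x \right)} = 1$ ($B{\left(x \right)} = \frac{2 x}{2 x} = 2 x \frac{1}{2 x} = 1$)
$\left(\left(B{\left(-3 \right)} - 3 z{\left(g{\left(2 \right)},-4 \right)}\right) - 142\right)^{2} = \left(\left(1 - 3 \left(- 4 \left(1 + 2\right)\right)\right) - 142\right)^{2} = \left(\left(1 - 3 \left(\left(-4\right) 3\right)\right) - 142\right)^{2} = \left(\left(1 - -36\right) - 142\right)^{2} = \left(\left(1 + 36\right) - 142\right)^{2} = \left(37 - 142\right)^{2} = \left(-105\right)^{2} = 11025$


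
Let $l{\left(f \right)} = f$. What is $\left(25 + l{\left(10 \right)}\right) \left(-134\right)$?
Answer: $-4690$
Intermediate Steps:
$\left(25 + l{\left(10 \right)}\right) \left(-134\right) = \left(25 + 10\right) \left(-134\right) = 35 \left(-134\right) = -4690$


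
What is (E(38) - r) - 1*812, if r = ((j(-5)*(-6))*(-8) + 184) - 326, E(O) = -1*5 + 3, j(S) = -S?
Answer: -912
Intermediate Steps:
E(O) = -2 (E(O) = -5 + 3 = -2)
r = 98 (r = ((-1*(-5)*(-6))*(-8) + 184) - 326 = ((5*(-6))*(-8) + 184) - 326 = (-30*(-8) + 184) - 326 = (240 + 184) - 326 = 424 - 326 = 98)
(E(38) - r) - 1*812 = (-2 - 1*98) - 1*812 = (-2 - 98) - 812 = -100 - 812 = -912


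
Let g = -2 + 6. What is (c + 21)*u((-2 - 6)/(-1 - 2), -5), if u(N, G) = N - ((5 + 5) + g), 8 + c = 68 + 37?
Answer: -4012/3 ≈ -1337.3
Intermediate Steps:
g = 4
c = 97 (c = -8 + (68 + 37) = -8 + 105 = 97)
u(N, G) = -14 + N (u(N, G) = N - ((5 + 5) + 4) = N - (10 + 4) = N - 1*14 = N - 14 = -14 + N)
(c + 21)*u((-2 - 6)/(-1 - 2), -5) = (97 + 21)*(-14 + (-2 - 6)/(-1 - 2)) = 118*(-14 - 8/(-3)) = 118*(-14 - 8*(-⅓)) = 118*(-14 + 8/3) = 118*(-34/3) = -4012/3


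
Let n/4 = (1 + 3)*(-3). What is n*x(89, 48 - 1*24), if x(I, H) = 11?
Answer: -528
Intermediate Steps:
n = -48 (n = 4*((1 + 3)*(-3)) = 4*(4*(-3)) = 4*(-12) = -48)
n*x(89, 48 - 1*24) = -48*11 = -528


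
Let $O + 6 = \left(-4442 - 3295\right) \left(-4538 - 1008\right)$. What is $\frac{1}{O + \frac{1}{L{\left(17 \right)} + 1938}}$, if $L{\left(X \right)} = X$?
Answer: $\frac{1955}{83887869181} \approx 2.3305 \cdot 10^{-8}$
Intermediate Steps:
$O = 42909396$ ($O = -6 + \left(-4442 - 3295\right) \left(-4538 - 1008\right) = -6 - -42909402 = -6 + 42909402 = 42909396$)
$\frac{1}{O + \frac{1}{L{\left(17 \right)} + 1938}} = \frac{1}{42909396 + \frac{1}{17 + 1938}} = \frac{1}{42909396 + \frac{1}{1955}} = \frac{1}{\frac{83887869181}{1955}} = \frac{1955}{83887869181}$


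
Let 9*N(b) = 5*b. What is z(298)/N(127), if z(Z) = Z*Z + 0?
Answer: 799236/635 ≈ 1258.6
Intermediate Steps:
z(Z) = Z² (z(Z) = Z² + 0 = Z²)
N(b) = 5*b/9 (N(b) = (5*b)/9 = 5*b/9)
z(298)/N(127) = 298²/(((5/9)*127)) = 88804/(635/9) = 88804*(9/635) = 799236/635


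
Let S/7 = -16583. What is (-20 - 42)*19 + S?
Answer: -117259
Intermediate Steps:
S = -116081 (S = 7*(-16583) = -116081)
(-20 - 42)*19 + S = (-20 - 42)*19 - 116081 = -62*19 - 116081 = -1178 - 116081 = -117259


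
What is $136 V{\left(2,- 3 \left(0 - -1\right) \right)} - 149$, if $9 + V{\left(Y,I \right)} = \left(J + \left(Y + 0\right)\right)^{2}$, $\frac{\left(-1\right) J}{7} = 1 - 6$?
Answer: $184811$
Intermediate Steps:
$J = 35$ ($J = - 7 \left(1 - 6\right) = \left(-7\right) \left(-5\right) = 35$)
$V{\left(Y,I \right)} = -9 + \left(35 + Y\right)^{2}$ ($V{\left(Y,I \right)} = -9 + \left(35 + \left(Y + 0\right)\right)^{2} = -9 + \left(35 + Y\right)^{2}$)
$136 V{\left(2,- 3 \left(0 - -1\right) \right)} - 149 = 136 \left(-9 + \left(35 + 2\right)^{2}\right) - 149 = 136 \left(-9 + 37^{2}\right) - 149 = 136 \left(-9 + 1369\right) - 149 = 136 \cdot 1360 - 149 = 184960 - 149 = 184811$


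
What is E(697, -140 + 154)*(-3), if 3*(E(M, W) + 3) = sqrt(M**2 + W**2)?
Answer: 9 - sqrt(486005) ≈ -688.14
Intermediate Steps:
E(M, W) = -3 + sqrt(M**2 + W**2)/3
E(697, -140 + 154)*(-3) = (-3 + sqrt(697**2 + (-140 + 154)**2)/3)*(-3) = (-3 + sqrt(485809 + 14**2)/3)*(-3) = (-3 + sqrt(485809 + 196)/3)*(-3) = (-3 + sqrt(486005)/3)*(-3) = 9 - sqrt(486005)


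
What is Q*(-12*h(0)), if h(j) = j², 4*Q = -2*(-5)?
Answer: 0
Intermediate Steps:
Q = 5/2 (Q = (-2*(-5))/4 = (¼)*10 = 5/2 ≈ 2.5000)
Q*(-12*h(0)) = 5*(-12*0²)/2 = 5*(-12*0)/2 = (5/2)*0 = 0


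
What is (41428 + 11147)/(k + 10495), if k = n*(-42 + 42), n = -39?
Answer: 10515/2099 ≈ 5.0095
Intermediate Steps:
k = 0 (k = -39*(-42 + 42) = -39*0 = 0)
(41428 + 11147)/(k + 10495) = (41428 + 11147)/(0 + 10495) = 52575/10495 = 52575*(1/10495) = 10515/2099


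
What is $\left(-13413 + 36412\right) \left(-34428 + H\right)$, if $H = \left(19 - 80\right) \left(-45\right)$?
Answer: $-728677317$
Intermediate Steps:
$H = 2745$ ($H = \left(-61\right) \left(-45\right) = 2745$)
$\left(-13413 + 36412\right) \left(-34428 + H\right) = \left(-13413 + 36412\right) \left(-34428 + 2745\right) = 22999 \left(-31683\right) = -728677317$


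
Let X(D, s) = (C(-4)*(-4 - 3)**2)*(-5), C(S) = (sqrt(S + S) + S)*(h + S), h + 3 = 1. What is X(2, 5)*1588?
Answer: -9337440 + 4668720*I*sqrt(2) ≈ -9.3374e+6 + 6.6026e+6*I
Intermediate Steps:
h = -2 (h = -3 + 1 = -2)
C(S) = (-2 + S)*(S + sqrt(2)*sqrt(S)) (C(S) = (sqrt(S + S) + S)*(-2 + S) = (sqrt(2*S) + S)*(-2 + S) = (sqrt(2)*sqrt(S) + S)*(-2 + S) = (S + sqrt(2)*sqrt(S))*(-2 + S) = (-2 + S)*(S + sqrt(2)*sqrt(S)))
X(D, s) = -5880 + 2940*I*sqrt(2) (X(D, s) = (((-4)**2 - 2*(-4) + sqrt(2)*(-4)**(3/2) - 2*sqrt(2)*sqrt(-4))*(-4 - 3)**2)*(-5) = ((16 + 8 + sqrt(2)*(-8*I) - 2*sqrt(2)*2*I)*(-7)**2)*(-5) = ((16 + 8 - 8*I*sqrt(2) - 4*I*sqrt(2))*49)*(-5) = ((24 - 12*I*sqrt(2))*49)*(-5) = (1176 - 588*I*sqrt(2))*(-5) = -5880 + 2940*I*sqrt(2))
X(2, 5)*1588 = (-5880 + 2940*I*sqrt(2))*1588 = -9337440 + 4668720*I*sqrt(2)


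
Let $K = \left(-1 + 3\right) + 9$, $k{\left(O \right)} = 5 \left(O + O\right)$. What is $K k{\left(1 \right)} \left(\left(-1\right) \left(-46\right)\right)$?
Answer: $5060$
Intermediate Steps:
$k{\left(O \right)} = 10 O$ ($k{\left(O \right)} = 5 \cdot 2 O = 10 O$)
$K = 11$ ($K = 2 + 9 = 11$)
$K k{\left(1 \right)} \left(\left(-1\right) \left(-46\right)\right) = 11 \cdot 10 \cdot 1 \left(\left(-1\right) \left(-46\right)\right) = 11 \cdot 10 \cdot 46 = 110 \cdot 46 = 5060$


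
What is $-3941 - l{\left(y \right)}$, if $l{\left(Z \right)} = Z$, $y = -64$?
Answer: $-3877$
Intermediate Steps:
$-3941 - l{\left(y \right)} = -3941 - -64 = -3941 + 64 = -3877$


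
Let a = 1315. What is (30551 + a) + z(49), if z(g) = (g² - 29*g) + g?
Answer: 32895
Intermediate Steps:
z(g) = g² - 28*g
(30551 + a) + z(49) = (30551 + 1315) + 49*(-28 + 49) = 31866 + 49*21 = 31866 + 1029 = 32895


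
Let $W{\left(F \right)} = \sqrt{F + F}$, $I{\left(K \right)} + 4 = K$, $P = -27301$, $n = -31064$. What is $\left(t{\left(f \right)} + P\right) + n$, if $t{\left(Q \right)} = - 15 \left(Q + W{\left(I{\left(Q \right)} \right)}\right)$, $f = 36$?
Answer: $-59025$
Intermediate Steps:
$I{\left(K \right)} = -4 + K$
$W{\left(F \right)} = \sqrt{2} \sqrt{F}$ ($W{\left(F \right)} = \sqrt{2 F} = \sqrt{2} \sqrt{F}$)
$t{\left(Q \right)} = - 15 Q - 15 \sqrt{2} \sqrt{-4 + Q}$ ($t{\left(Q \right)} = - 15 \left(Q + \sqrt{2} \sqrt{-4 + Q}\right) = - 15 Q - 15 \sqrt{2} \sqrt{-4 + Q}$)
$\left(t{\left(f \right)} + P\right) + n = \left(\left(\left(-15\right) 36 - 15 \sqrt{-8 + 2 \cdot 36}\right) - 27301\right) - 31064 = \left(\left(-540 - 15 \sqrt{-8 + 72}\right) - 27301\right) - 31064 = \left(\left(-540 - 15 \sqrt{64}\right) - 27301\right) - 31064 = \left(\left(-540 - 120\right) - 27301\right) - 31064 = \left(-660 - 27301\right) - 31064 = -27961 - 31064 = -59025$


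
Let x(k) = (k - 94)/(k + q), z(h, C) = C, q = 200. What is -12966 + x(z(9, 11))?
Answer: -2735909/211 ≈ -12966.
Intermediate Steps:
x(k) = (-94 + k)/(200 + k) (x(k) = (k - 94)/(k + 200) = (-94 + k)/(200 + k))
-12966 + x(z(9, 11)) = -12966 + (-94 + 11)/(200 + 11) = -12966 - 83/211 = -2735909/211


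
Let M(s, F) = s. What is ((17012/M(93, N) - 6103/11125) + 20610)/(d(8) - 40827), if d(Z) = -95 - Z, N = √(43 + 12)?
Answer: -21512312171/42347201250 ≈ -0.50800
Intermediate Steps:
N = √55 ≈ 7.4162
((17012/M(93, N) - 6103/11125) + 20610)/(d(8) - 40827) = ((17012/93 - 6103/11125) + 20610)/((-95 - 1*8) - 40827) = ((17012*(1/93) - 6103*1/11125) + 20610)/((-95 - 8) - 40827) = ((17012/93 - 6103/11125) + 20610)/(-103 - 40827) = (188690921/1034625 + 20610)/(-40930) = (21512312171/1034625)*(-1/40930) = -21512312171/42347201250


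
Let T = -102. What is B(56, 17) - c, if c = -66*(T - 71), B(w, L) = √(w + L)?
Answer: -11418 + √73 ≈ -11409.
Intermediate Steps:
B(w, L) = √(L + w)
c = 11418 (c = -66*(-102 - 71) = -66*(-173) = 11418)
B(56, 17) - c = √(17 + 56) - 1*11418 = √73 - 11418 = -11418 + √73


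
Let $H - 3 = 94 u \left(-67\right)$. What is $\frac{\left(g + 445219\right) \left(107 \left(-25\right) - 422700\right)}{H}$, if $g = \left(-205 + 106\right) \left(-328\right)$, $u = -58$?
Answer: $- \frac{203197809125}{365287} \approx -5.5627 \cdot 10^{5}$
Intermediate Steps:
$g = 32472$ ($g = \left(-99\right) \left(-328\right) = 32472$)
$H = 365287$ ($H = 3 + 94 \left(-58\right) \left(-67\right) = 3 - -365284 = 3 + 365284 = 365287$)
$\frac{\left(g + 445219\right) \left(107 \left(-25\right) - 422700\right)}{H} = \frac{\left(32472 + 445219\right) \left(107 \left(-25\right) - 422700\right)}{365287} = 477691 \left(-2675 - 422700\right) \frac{1}{365287} = 477691 \left(-425375\right) \frac{1}{365287} = \left(-203197809125\right) \frac{1}{365287} = - \frac{203197809125}{365287}$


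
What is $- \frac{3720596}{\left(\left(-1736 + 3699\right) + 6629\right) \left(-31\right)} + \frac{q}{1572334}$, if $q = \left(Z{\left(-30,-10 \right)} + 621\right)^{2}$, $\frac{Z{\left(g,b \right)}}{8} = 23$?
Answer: $\frac{752827793233}{52349288196} \approx 14.381$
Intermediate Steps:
$Z{\left(g,b \right)} = 184$ ($Z{\left(g,b \right)} = 8 \cdot 23 = 184$)
$q = 648025$ ($q = \left(184 + 621\right)^{2} = 805^{2} = 648025$)
$- \frac{3720596}{\left(\left(-1736 + 3699\right) + 6629\right) \left(-31\right)} + \frac{q}{1572334} = - \frac{3720596}{\left(\left(-1736 + 3699\right) + 6629\right) \left(-31\right)} + \frac{648025}{1572334} = - \frac{3720596}{\left(1963 + 6629\right) \left(-31\right)} + 648025 \cdot \frac{1}{1572334} = - \frac{3720596}{8592 \left(-31\right)} + \frac{648025}{1572334} = - \frac{3720596}{-266352} + \frac{648025}{1572334} = \left(-3720596\right) \left(- \frac{1}{266352}\right) + \frac{648025}{1572334} = \frac{930149}{66588} + \frac{648025}{1572334} = \frac{752827793233}{52349288196}$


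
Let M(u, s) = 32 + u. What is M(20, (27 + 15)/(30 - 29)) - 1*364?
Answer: -312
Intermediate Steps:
M(20, (27 + 15)/(30 - 29)) - 1*364 = (32 + 20) - 1*364 = 52 - 364 = -312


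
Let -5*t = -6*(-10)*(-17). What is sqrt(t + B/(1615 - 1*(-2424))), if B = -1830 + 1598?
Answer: 2*sqrt(831755309)/4039 ≈ 14.281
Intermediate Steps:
t = 204 (t = -(-6*(-10))*(-17)/5 = -12*(-17) = -1/5*(-1020) = 204)
B = -232
sqrt(t + B/(1615 - 1*(-2424))) = sqrt(204 - 232/(1615 - 1*(-2424))) = sqrt(204 - 232/(1615 + 2424)) = sqrt(204 - 232/4039) = sqrt(823724/4039) = 2*sqrt(831755309)/4039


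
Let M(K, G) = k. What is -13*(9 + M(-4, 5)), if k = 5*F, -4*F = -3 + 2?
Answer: -533/4 ≈ -133.25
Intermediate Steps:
F = ¼ (F = -(-3 + 2)/4 = -¼*(-1) = ¼ ≈ 0.25000)
k = 5/4 (k = 5*(¼) = 5/4 ≈ 1.2500)
M(K, G) = 5/4
-13*(9 + M(-4, 5)) = -13*(9 + 5/4) = -13*41/4 = -533/4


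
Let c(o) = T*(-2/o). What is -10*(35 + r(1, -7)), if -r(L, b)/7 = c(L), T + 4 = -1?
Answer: 350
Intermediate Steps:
T = -5 (T = -4 - 1 = -5)
c(o) = 10/o (c(o) = -(-10)/o = 10/o)
r(L, b) = -70/L
-10*(35 + r(1, -7)) = -10*(35 - 70/1) = -10*(35 - 70*1) = -10*(35 - 70) = -10*(-35) = 350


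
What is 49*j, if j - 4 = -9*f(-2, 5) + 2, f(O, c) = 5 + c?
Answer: -4116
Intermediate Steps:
j = -84 (j = 4 + (-9*(5 + 5) + 2) = 4 + (-9*10 + 2) = 4 + (-90 + 2) = 4 - 88 = -84)
49*j = 49*(-84) = -4116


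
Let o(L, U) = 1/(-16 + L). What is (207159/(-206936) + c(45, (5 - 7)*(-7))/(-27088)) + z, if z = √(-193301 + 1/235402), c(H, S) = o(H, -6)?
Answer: -20341796713/20319873584 + I*√10711601253919402/235402 ≈ -1.0011 + 439.66*I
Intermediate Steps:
c(H, S) = 1/(-16 + H)
z = I*√10711601253919402/235402 (z = √(-193301 + 1/235402) = √(-45503442001/235402) = I*√10711601253919402/235402 ≈ 439.66*I)
(207159/(-206936) + c(45, (5 - 7)*(-7))/(-27088)) + z = (207159/(-206936) + 1/((-16 + 45)*(-27088))) + I*√10711601253919402/235402 = (207159*(-1/206936) - 1/27088/29) + I*√10711601253919402/235402 = (-207159/206936 + (1/29)*(-1/27088)) + I*√10711601253919402/235402 = (-207159/206936 - 1/785552) + I*√10711601253919402/235402 = -20341796713/20319873584 + I*√10711601253919402/235402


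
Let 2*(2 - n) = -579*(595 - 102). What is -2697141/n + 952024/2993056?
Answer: -1984203987871/106796353532 ≈ -18.579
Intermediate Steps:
n = 285451/2 (n = 2 - (-579)*(595 - 102)/2 = 2 - (-579)*493/2 = 2 - ½*(-285447) = 2 + 285447/2 = 285451/2 ≈ 1.4273e+5)
-2697141/n + 952024/2993056 = -2697141/285451/2 + 952024/2993056 = -2697141*2/285451 + 952024*(1/2993056) = -5394282/285451 + 119003/374132 = -1984203987871/106796353532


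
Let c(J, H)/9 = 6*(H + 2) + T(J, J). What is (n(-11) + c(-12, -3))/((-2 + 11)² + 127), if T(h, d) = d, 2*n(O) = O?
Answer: -335/416 ≈ -0.80529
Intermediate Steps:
n(O) = O/2
c(J, H) = 108 + 9*J + 54*H (c(J, H) = 9*(6*(H + 2) + J) = 9*(6*(2 + H) + J) = 9*((12 + 6*H) + J) = 9*(12 + J + 6*H) = 108 + 9*J + 54*H)
(n(-11) + c(-12, -3))/((-2 + 11)² + 127) = ((½)*(-11) + (108 + 9*(-12) + 54*(-3)))/((-2 + 11)² + 127) = (-11/2 + (108 - 108 - 162))/(9² + 127) = (-11/2 - 162)/(81 + 127) = -335/2/208 = -335/2*1/208 = -335/416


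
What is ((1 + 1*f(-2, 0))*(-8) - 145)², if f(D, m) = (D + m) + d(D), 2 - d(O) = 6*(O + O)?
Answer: 119025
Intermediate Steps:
d(O) = 2 - 12*O (d(O) = 2 - 6*(O + O) = 2 - 6*2*O = 2 - 12*O)
f(D, m) = 2 + m - 11*D (f(D, m) = (D + m) + (2 - 12*D) = 2 + m - 11*D)
((1 + 1*f(-2, 0))*(-8) - 145)² = ((1 + 1*(2 + 0 - 11*(-2)))*(-8) - 145)² = ((1 + 1*(2 + 0 + 22))*(-8) - 145)² = ((1 + 1*24)*(-8) - 145)² = ((1 + 24)*(-8) - 145)² = (25*(-8) - 145)² = (-200 - 145)² = (-345)² = 119025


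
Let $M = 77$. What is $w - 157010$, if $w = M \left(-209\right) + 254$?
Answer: $-172849$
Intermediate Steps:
$w = -15839$ ($w = 77 \left(-209\right) + 254 = -16093 + 254 = -15839$)
$w - 157010 = -15839 - 157010 = -172849$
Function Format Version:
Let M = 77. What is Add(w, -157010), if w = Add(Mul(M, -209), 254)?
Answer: -172849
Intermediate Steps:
w = -15839 (w = Add(Mul(77, -209), 254) = Add(-16093, 254) = -15839)
Add(w, -157010) = Add(-15839, -157010) = -172849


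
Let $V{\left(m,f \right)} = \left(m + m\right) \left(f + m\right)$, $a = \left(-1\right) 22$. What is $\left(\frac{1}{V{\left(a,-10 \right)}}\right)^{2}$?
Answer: $\frac{1}{1982464} \approx 5.0442 \cdot 10^{-7}$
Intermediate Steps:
$a = -22$
$V{\left(m,f \right)} = 2 m \left(f + m\right)$
$\left(\frac{1}{V{\left(a,-10 \right)}}\right)^{2} = \left(\frac{1}{2 \left(-22\right) \left(-10 - 22\right)}\right)^{2} = \left(\frac{1}{2 \left(-22\right) \left(-32\right)}\right)^{2} = \left(\frac{1}{1408}\right)^{2} = \frac{1}{1982464}$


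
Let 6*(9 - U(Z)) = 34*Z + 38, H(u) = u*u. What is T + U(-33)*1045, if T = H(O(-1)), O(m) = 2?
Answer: 594617/3 ≈ 1.9821e+5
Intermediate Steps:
H(u) = u²
U(Z) = 8/3 - 17*Z/3 (U(Z) = 9 - (34*Z + 38)/6 = 9 - (38 + 34*Z)/6 = 9 + (-19/3 - 17*Z/3) = 8/3 - 17*Z/3)
T = 4 (T = 2² = 4)
T + U(-33)*1045 = 4 + (8/3 - 17/3*(-33))*1045 = 4 + (8/3 + 187)*1045 = 4 + (569/3)*1045 = 4 + 594605/3 = 594617/3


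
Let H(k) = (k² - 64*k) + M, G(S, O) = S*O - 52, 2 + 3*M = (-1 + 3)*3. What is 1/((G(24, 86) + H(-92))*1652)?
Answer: 3/81106592 ≈ 3.6988e-8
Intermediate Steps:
M = 4/3 (M = -⅔ + ((-1 + 3)*3)/3 = -⅔ + (2*3)/3 = -⅔ + (⅓)*6 = -⅔ + 2 = 4/3 ≈ 1.3333)
G(S, O) = -52 + O*S (G(S, O) = O*S - 52 = -52 + O*S)
H(k) = 4/3 + k² - 64*k (H(k) = (k² - 64*k) + 4/3 = 4/3 + k² - 64*k)
1/((G(24, 86) + H(-92))*1652) = 1/(((-52 + 86*24) + (4/3 + (-92)² - 64*(-92)))*1652) = (1/1652)/((-52 + 2064) + (4/3 + 8464 + 5888)) = (1/1652)/(2012 + 43060/3) = (1/1652)/(49096/3) = (3/49096)*(1/1652) = 3/81106592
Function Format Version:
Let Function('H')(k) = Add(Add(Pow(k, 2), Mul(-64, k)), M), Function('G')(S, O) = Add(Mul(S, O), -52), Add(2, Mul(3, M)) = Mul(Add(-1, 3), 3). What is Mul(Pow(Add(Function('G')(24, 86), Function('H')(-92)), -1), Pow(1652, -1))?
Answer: Rational(3, 81106592) ≈ 3.6988e-8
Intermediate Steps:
M = Rational(4, 3) (M = Add(Rational(-2, 3), Mul(Rational(1, 3), Mul(Add(-1, 3), 3))) = Add(Rational(-2, 3), Mul(Rational(1, 3), Mul(2, 3))) = Add(Rational(-2, 3), Mul(Rational(1, 3), 6)) = Add(Rational(-2, 3), 2) = Rational(4, 3) ≈ 1.3333)
Function('G')(S, O) = Add(-52, Mul(O, S)) (Function('G')(S, O) = Add(Mul(O, S), -52) = Add(-52, Mul(O, S)))
Function('H')(k) = Add(Rational(4, 3), Pow(k, 2), Mul(-64, k)) (Function('H')(k) = Add(Add(Pow(k, 2), Mul(-64, k)), Rational(4, 3)) = Add(Rational(4, 3), Pow(k, 2), Mul(-64, k)))
Mul(Pow(Add(Function('G')(24, 86), Function('H')(-92)), -1), Pow(1652, -1)) = Mul(Pow(Add(Add(-52, Mul(86, 24)), Add(Rational(4, 3), Pow(-92, 2), Mul(-64, -92))), -1), Pow(1652, -1)) = Mul(Pow(Add(Add(-52, 2064), Add(Rational(4, 3), 8464, 5888)), -1), Rational(1, 1652)) = Mul(Pow(Add(2012, Rational(43060, 3)), -1), Rational(1, 1652)) = Mul(Pow(Rational(49096, 3), -1), Rational(1, 1652)) = Mul(Rational(3, 49096), Rational(1, 1652)) = Rational(3, 81106592)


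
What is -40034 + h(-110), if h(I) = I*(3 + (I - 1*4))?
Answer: -27824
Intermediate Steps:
h(I) = I*(-1 + I) (h(I) = I*(3 + (I - 4)) = I*(3 + (-4 + I)) = I*(-1 + I))
-40034 + h(-110) = -40034 - 110*(-1 - 110) = -40034 - 110*(-111) = -40034 + 12210 = -27824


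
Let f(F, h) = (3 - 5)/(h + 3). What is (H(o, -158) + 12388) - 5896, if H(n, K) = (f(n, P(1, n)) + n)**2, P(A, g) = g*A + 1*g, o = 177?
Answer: 4819995877/127449 ≈ 37819.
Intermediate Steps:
P(A, g) = g + A*g (P(A, g) = A*g + g = g + A*g)
f(F, h) = -2/(3 + h)
H(n, K) = (n - 2/(3 + 2*n))**2 (H(n, K) = (-2/(3 + n*(1 + 1)) + n)**2 = (-2/(3 + n*2) + n)**2 = (-2/(3 + 2*n) + n)**2 = (n - 2/(3 + 2*n))**2)
(H(o, -158) + 12388) - 5896 = ((-2 + 177*(3 + 2*177))**2/(3 + 2*177)**2 + 12388) - 5896 = ((-2 + 177*(3 + 354))**2/(3 + 354)**2 + 12388) - 5896 = ((-2 + 177*357)**2/357**2 + 12388) - 5896 = ((-2 + 63189)**2*(1/127449) + 12388) - 5896 = (63187**2*(1/127449) + 12388) - 5896 = (3992596969*(1/127449) + 12388) - 5896 = (3992596969/127449 + 12388) - 5896 = 5571435181/127449 - 5896 = 4819995877/127449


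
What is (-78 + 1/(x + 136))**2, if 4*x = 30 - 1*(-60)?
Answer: 611276176/100489 ≈ 6083.0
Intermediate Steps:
x = 45/2 (x = (30 - 1*(-60))/4 = (30 + 60)/4 = (1/4)*90 = 45/2 ≈ 22.500)
(-78 + 1/(x + 136))**2 = (-78 + 1/(45/2 + 136))**2 = (-78 + 1/(317/2))**2 = (-78 + 2/317)**2 = (-24724/317)**2 = 611276176/100489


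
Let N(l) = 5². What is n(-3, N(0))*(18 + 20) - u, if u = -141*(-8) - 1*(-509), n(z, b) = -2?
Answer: -1713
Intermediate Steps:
N(l) = 25
u = 1637 (u = 1128 + 509 = 1637)
n(-3, N(0))*(18 + 20) - u = -2*(18 + 20) - 1*1637 = -2*38 - 1637 = -76 - 1637 = -1713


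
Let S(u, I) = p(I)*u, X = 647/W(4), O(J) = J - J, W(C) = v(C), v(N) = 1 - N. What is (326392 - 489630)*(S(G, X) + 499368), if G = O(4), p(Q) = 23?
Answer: -81515833584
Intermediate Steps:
W(C) = 1 - C
O(J) = 0
G = 0
X = -647/3 (X = 647/(1 - 1*4) = 647/(1 - 4) = 647/(-3) = 647*(-1/3) = -647/3 ≈ -215.67)
S(u, I) = 23*u
(326392 - 489630)*(S(G, X) + 499368) = (326392 - 489630)*(23*0 + 499368) = -163238*(0 + 499368) = -163238*499368 = -81515833584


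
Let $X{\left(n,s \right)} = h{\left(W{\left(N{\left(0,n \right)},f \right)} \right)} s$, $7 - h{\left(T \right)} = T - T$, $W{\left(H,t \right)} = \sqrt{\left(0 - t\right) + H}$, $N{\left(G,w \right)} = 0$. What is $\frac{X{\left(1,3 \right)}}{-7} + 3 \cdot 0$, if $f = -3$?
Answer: $-3$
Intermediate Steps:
$W{\left(H,t \right)} = \sqrt{H - t}$ ($W{\left(H,t \right)} = \sqrt{- t + H} = \sqrt{H - t}$)
$h{\left(T \right)} = 7$ ($h{\left(T \right)} = 7 - \left(T - T\right) = 7 - 0 = 7 + 0 = 7$)
$X{\left(n,s \right)} = 7 s$
$\frac{X{\left(1,3 \right)}}{-7} + 3 \cdot 0 = \frac{7 \cdot 3}{-7} + 3 \cdot 0 = 21 \left(- \frac{1}{7}\right) + 0 = -3 + 0 = -3$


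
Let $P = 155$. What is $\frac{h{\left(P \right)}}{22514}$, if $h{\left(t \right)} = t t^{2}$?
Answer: $\frac{3723875}{22514} \approx 165.4$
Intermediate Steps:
$h{\left(t \right)} = t^{3}$
$\frac{h{\left(P \right)}}{22514} = \frac{155^{3}}{22514} = 3723875 \cdot \frac{1}{22514} = \frac{3723875}{22514}$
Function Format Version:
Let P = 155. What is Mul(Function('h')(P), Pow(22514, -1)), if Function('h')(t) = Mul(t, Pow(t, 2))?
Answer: Rational(3723875, 22514) ≈ 165.40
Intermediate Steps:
Function('h')(t) = Pow(t, 3)
Mul(Function('h')(P), Pow(22514, -1)) = Mul(Pow(155, 3), Pow(22514, -1)) = Mul(3723875, Rational(1, 22514)) = Rational(3723875, 22514)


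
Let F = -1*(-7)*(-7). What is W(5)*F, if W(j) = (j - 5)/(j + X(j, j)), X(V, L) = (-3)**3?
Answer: 0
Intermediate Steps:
X(V, L) = -27
F = -49 (F = 7*(-7) = -49)
W(j) = (-5 + j)/(-27 + j) (W(j) = (j - 5)/(j - 27) = (-5 + j)/(-27 + j))
W(5)*F = ((-5 + 5)/(-27 + 5))*(-49) = (0/(-22))*(-49) = -1/22*0*(-49) = 0*(-49) = 0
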